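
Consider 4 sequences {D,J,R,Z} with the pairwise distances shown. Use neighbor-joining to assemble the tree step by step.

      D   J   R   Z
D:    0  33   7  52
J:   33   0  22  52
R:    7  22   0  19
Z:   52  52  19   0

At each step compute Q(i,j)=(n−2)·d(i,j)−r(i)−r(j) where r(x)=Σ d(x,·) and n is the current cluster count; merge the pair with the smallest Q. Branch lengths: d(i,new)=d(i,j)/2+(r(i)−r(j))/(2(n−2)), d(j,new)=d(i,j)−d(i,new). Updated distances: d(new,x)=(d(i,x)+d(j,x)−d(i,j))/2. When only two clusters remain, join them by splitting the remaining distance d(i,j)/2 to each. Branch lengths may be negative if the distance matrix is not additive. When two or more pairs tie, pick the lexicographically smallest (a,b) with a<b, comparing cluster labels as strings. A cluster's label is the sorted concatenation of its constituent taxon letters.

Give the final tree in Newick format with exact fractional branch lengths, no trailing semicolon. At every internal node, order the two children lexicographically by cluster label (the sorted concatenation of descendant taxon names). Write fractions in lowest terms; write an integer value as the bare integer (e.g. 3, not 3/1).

(((D:51/4,J:81/4):29/4,R:-37/4):113/8,Z:113/8)

1. join D+J (d=33, Q=-133) ⇒ DJ; edges |D|=51/4, |J|=81/4
  updated: d(DJ,R)=-2, d(DJ,Z)=71/2
2. join DJ+R (d=-2, Q=-105/2) ⇒ DJR; edges |DJ|=29/4, |R|=-37/4
  updated: d(DJR,Z)=113/4
3. join DJR+Z (d=113/4) ⇒ DJRZ; edges |DJR|=113/8, |Z|=113/8
final tree: (((D:51/4,J:81/4):29/4,R:-37/4):113/8,Z:113/8)
total length: 237/4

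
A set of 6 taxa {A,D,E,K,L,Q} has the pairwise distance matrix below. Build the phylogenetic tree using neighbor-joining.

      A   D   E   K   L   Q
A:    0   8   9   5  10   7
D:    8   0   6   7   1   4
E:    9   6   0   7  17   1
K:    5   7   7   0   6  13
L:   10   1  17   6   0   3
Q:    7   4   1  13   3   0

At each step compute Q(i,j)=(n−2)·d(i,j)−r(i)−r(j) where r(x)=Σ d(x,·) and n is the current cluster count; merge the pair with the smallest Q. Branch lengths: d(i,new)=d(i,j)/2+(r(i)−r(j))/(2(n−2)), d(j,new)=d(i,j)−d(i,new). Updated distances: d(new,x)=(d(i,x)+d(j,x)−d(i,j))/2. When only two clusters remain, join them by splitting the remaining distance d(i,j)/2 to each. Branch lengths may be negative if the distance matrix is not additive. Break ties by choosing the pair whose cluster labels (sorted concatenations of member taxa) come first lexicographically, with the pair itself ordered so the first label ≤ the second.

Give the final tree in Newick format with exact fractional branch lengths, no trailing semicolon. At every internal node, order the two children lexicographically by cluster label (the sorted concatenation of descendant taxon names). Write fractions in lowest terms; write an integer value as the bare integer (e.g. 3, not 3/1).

(((A:21/8,K:19/8):17/8,(D:-1/2,L:3/2):21/8):31/16,(E:2,Q:-1):31/16)

1. join E+Q (d=1, Q=-64) ⇒ EQ; edges |E|=2, |Q|=-1
  updated: d(A,EQ)=15/2, d(D,EQ)=9/2, d(EQ,K)=19/2, d(EQ,L)=19/2
2. join D+L (d=1, Q=-44) ⇒ DL; edges |D|=-1/2, |L|=3/2
  updated: d(A,DL)=17/2, d(DL,EQ)=13/2, d(DL,K)=6
3. join A+K (d=5, Q=-63/2) ⇒ AK; edges |A|=21/8, |K|=19/8
  updated: d(AK,DL)=19/4, d(AK,EQ)=6
4. join AK+DL (d=19/4, Q=-69/4) ⇒ ADKL; edges |AK|=17/8, |DL|=21/8
  updated: d(ADKL,EQ)=31/8
5. join ADKL+EQ (d=31/8) ⇒ ADEKLQ; edges |ADKL|=31/16, |EQ|=31/16
final tree: (((A:21/8,K:19/8):17/8,(D:-1/2,L:3/2):21/8):31/16,(E:2,Q:-1):31/16)
total length: 125/8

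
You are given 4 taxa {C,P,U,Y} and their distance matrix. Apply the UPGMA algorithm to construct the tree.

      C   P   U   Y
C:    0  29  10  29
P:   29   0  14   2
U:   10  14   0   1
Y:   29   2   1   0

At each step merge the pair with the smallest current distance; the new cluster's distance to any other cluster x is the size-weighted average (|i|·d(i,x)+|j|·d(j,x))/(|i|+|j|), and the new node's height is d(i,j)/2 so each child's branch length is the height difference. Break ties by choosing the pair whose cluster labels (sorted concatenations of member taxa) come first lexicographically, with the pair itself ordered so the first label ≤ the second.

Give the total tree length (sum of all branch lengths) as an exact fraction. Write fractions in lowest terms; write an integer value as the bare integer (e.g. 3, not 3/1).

163/6

step 1: merge (U,Y) at d=1; branch lengths U→1/2, Y→1/2; new cluster UY
  updated: d(C,UY)=39/2, d(P,UY)=8
step 2: merge (P,UY) at d=8; branch lengths P→4, UY→7/2; new cluster PUY
  updated: d(C,PUY)=68/3
step 3: merge (C,PUY) at d=68/3; branch lengths C→34/3, PUY→22/3; new cluster CPUY
final tree: (C:34/3,(P:4,(U:1/2,Y:1/2):7/2):22/3)
total length: 163/6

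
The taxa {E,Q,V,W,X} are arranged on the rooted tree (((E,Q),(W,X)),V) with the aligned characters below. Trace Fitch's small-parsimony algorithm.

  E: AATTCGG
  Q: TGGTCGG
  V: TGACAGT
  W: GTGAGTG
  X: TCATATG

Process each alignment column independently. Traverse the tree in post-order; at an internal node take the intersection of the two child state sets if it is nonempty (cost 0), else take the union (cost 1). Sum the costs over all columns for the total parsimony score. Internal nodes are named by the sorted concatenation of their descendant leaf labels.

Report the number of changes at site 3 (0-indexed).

site 0, node EQ: E={A} ∪ Q={T} → {A,T} (+1)
site 0, node WX: W={G} ∪ X={T} → {G,T} (+1)
site 0, node EQWX: EQ={A,T} ∩ WX={G,T} → {T} (+0)
site 0, node EQVWX: EQWX={T} ∩ V={T} → {T} (+0)
site 1, node EQ: E={A} ∪ Q={G} → {A,G} (+1)
site 1, node WX: W={T} ∪ X={C} → {C,T} (+1)
site 1, node EQWX: EQ={A,G} ∪ WX={C,T} → {A,C,G,T} (+1)
site 1, node EQVWX: EQWX={A,C,G,T} ∩ V={G} → {G} (+0)
site 2, node EQ: E={T} ∪ Q={G} → {G,T} (+1)
site 2, node WX: W={G} ∪ X={A} → {A,G} (+1)
site 2, node EQWX: EQ={G,T} ∩ WX={A,G} → {G} (+0)
site 2, node EQVWX: EQWX={G} ∪ V={A} → {A,G} (+1)
site 3, node EQ: E={T} ∩ Q={T} → {T} (+0)
site 3, node WX: W={A} ∪ X={T} → {A,T} (+1)
site 3, node EQWX: EQ={T} ∩ WX={A,T} → {T} (+0)
site 3, node EQVWX: EQWX={T} ∪ V={C} → {C,T} (+1)
site 4, node EQ: E={C} ∩ Q={C} → {C} (+0)
site 4, node WX: W={G} ∪ X={A} → {A,G} (+1)
site 4, node EQWX: EQ={C} ∪ WX={A,G} → {A,C,G} (+1)
site 4, node EQVWX: EQWX={A,C,G} ∩ V={A} → {A} (+0)
site 5, node EQ: E={G} ∩ Q={G} → {G} (+0)
site 5, node WX: W={T} ∩ X={T} → {T} (+0)
site 5, node EQWX: EQ={G} ∪ WX={T} → {G,T} (+1)
site 5, node EQVWX: EQWX={G,T} ∩ V={G} → {G} (+0)
site 6, node EQ: E={G} ∩ Q={G} → {G} (+0)
site 6, node WX: W={G} ∩ X={G} → {G} (+0)
site 6, node EQWX: EQ={G} ∩ WX={G} → {G} (+0)
site 6, node EQVWX: EQWX={G} ∪ V={T} → {G,T} (+1)
per-site changes: [2, 3, 3, 2, 2, 1, 1]; total = 14

2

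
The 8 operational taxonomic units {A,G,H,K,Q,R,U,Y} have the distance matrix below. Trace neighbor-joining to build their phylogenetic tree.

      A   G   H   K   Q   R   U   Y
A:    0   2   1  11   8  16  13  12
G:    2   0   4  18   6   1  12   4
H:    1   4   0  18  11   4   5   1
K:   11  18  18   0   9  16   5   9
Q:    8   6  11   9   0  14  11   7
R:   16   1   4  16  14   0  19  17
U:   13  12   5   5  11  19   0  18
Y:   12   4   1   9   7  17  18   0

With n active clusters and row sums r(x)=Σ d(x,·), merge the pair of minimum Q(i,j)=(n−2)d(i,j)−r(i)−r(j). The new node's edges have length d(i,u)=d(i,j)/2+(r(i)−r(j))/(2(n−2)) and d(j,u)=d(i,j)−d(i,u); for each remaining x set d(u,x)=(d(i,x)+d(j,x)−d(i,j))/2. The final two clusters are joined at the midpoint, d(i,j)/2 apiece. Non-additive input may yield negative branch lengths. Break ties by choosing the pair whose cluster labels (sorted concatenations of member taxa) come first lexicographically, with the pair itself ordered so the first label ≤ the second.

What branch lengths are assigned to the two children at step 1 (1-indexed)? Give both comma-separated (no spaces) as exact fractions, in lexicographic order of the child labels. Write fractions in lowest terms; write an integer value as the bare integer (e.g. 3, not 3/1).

1. join K+U (d=5, Q=-139) ⇒ KU; edges |K|=11/4, |U|=9/4
  updated: d(A,KU)=19/2, d(G,KU)=25/2, d(H,KU)=9, d(KU,Q)=15/2, d(KU,R)=15, d(KU,Y)=11
2. join G+R (d=1, Q=-183/2) ⇒ GR; edges |G|=-13/4, |R|=17/4
  updated: d(A,GR)=17/2, d(GR,H)=7/2, d(GR,KU)=53/4, d(GR,Q)=19/2, d(GR,Y)=10
3. join KU+Q (d=15/2, Q=-253/4) ⇒ KQU; edges |KU|=149/32, |Q|=91/32
  updated: d(A,KQU)=5, d(GR,KQU)=61/8, d(H,KQU)=25/4, d(KQU,Y)=21/4
4. join H+Y (d=1, Q=-37) ⇒ HY; edges |H|=-9/4, |Y|=13/4
  updated: d(A,HY)=6, d(GR,HY)=25/4, d(HY,KQU)=21/4
5. join A+KQU (d=5, Q=-219/8) ⇒ AKQU; edges |A|=93/32, |KQU|=67/32
  updated: d(AKQU,GR)=89/16, d(AKQU,HY)=25/8
6. join AKQU+GR (d=89/16, Q=-239/16) ⇒ AGKQRU; edges |AKQU|=39/32, |GR|=139/32
  updated: d(AGKQRU,HY)=61/32
7. join AGKQRU+HY (d=61/32) ⇒ AGHKQRUY; edges |AGKQRU|=61/64, |HY|=61/64
final tree: (((A:93/32,((K:11/4,U:9/4):149/32,Q:91/32):67/32):39/32,(G:-13/4,R:17/4):139/32):61/64,(H:-9/4,Y:13/4):61/64)
total length: 863/32

11/4,9/4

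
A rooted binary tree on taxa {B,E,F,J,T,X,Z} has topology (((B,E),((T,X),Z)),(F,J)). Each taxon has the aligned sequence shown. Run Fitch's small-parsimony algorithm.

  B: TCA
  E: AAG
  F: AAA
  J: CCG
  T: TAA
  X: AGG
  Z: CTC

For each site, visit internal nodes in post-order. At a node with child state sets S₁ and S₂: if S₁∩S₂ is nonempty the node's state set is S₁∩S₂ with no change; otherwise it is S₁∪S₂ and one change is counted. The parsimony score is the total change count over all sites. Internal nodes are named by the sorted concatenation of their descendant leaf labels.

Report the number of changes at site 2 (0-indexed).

BE@0: {T} ∪ {A} = {A,T} (union, +1)
TX@0: {T} ∪ {A} = {A,T} (union, +1)
TXZ@0: {A,T} ∪ {C} = {A,C,T} (union, +1)
BETXZ@0: {A,T} ∩ {A,C,T} = {A,T} (intersection, +0)
FJ@0: {A} ∪ {C} = {A,C} (union, +1)
BEFJTXZ@0: {A,T} ∩ {A,C} = {A} (intersection, +0)
BE@1: {C} ∪ {A} = {A,C} (union, +1)
TX@1: {A} ∪ {G} = {A,G} (union, +1)
TXZ@1: {A,G} ∪ {T} = {A,G,T} (union, +1)
BETXZ@1: {A,C} ∩ {A,G,T} = {A} (intersection, +0)
FJ@1: {A} ∪ {C} = {A,C} (union, +1)
BEFJTXZ@1: {A} ∩ {A,C} = {A} (intersection, +0)
BE@2: {A} ∪ {G} = {A,G} (union, +1)
TX@2: {A} ∪ {G} = {A,G} (union, +1)
TXZ@2: {A,G} ∪ {C} = {A,C,G} (union, +1)
BETXZ@2: {A,G} ∩ {A,C,G} = {A,G} (intersection, +0)
FJ@2: {A} ∪ {G} = {A,G} (union, +1)
BEFJTXZ@2: {A,G} ∩ {A,G} = {A,G} (intersection, +0)
per-site changes: [4, 4, 4]; total = 12

4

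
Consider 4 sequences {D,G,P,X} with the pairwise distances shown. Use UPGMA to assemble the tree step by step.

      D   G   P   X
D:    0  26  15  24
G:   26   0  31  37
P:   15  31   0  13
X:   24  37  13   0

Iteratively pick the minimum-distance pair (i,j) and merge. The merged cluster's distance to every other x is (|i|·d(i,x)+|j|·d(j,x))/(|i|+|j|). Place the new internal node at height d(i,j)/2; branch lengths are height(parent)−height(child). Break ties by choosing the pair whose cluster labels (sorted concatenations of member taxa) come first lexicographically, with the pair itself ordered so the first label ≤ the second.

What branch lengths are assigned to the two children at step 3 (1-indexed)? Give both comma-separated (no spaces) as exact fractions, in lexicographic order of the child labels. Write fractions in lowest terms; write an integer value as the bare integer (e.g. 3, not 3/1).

71/12,47/3

iteration 1: select P,X (d=13); attach at lengths (13/2, 13/2); label the merged cluster PX
  updated: d(D,PX)=39/2, d(G,PX)=34
iteration 2: select D,PX (d=39/2); attach at lengths (39/4, 13/4); label the merged cluster DPX
  updated: d(DPX,G)=94/3
iteration 3: select DPX,G (d=94/3); attach at lengths (71/12, 47/3); label the merged cluster DGPX
final tree: ((D:39/4,(P:13/2,X:13/2):13/4):71/12,G:47/3)
total length: 571/12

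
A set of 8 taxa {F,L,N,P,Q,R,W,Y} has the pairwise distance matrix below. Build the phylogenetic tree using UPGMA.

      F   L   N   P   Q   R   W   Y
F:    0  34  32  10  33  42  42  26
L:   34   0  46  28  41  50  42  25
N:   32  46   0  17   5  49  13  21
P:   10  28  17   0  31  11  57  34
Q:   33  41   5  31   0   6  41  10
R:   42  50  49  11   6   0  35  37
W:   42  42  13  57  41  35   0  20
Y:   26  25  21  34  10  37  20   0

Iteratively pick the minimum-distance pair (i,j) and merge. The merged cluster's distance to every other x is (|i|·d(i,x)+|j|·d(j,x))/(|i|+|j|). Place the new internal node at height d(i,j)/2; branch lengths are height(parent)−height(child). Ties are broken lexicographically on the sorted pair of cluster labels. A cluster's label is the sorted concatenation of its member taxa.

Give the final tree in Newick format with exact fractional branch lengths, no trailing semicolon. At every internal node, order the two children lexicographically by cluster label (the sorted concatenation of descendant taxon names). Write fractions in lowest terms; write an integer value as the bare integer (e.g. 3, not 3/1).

((((F:5,P:5):33/4,R:53/4):27/8,(((N:5/2,Q:5/2):21/4,Y:31/4):55/12,W:37/3):103/24):19/8,L:19)

iteration 1: select N,Q (d=5); attach at lengths (5/2, 5/2); label the merged cluster NQ
  updated: d(F,NQ)=65/2, d(L,NQ)=87/2, d(NQ,P)=24, d(NQ,R)=55/2, d(NQ,W)=27, d(NQ,Y)=31/2
iteration 2: select F,P (d=10); attach at lengths (5, 5); label the merged cluster FP
  updated: d(FP,L)=31, d(FP,NQ)=113/4, d(FP,R)=53/2, d(FP,W)=99/2, d(FP,Y)=30
iteration 3: select NQ,Y (d=31/2); attach at lengths (21/4, 31/4); label the merged cluster NQY
  updated: d(FP,NQY)=173/6, d(L,NQY)=112/3, d(NQY,R)=92/3, d(NQY,W)=74/3
iteration 4: select NQY,W (d=74/3); attach at lengths (55/12, 37/3); label the merged cluster NQWY
  updated: d(FP,NQWY)=34, d(L,NQWY)=77/2, d(NQWY,R)=127/4
iteration 5: select FP,R (d=53/2); attach at lengths (33/4, 53/4); label the merged cluster FPR
  updated: d(FPR,L)=112/3, d(FPR,NQWY)=133/4
iteration 6: select FPR,NQWY (d=133/4); attach at lengths (27/8, 103/24); label the merged cluster FNPQRWY
  updated: d(FNPQRWY,L)=38
iteration 7: select FNPQRWY,L (d=38); attach at lengths (19/8, 19); label the merged cluster FLNPQRWY
final tree: ((((F:5,P:5):33/4,R:53/4):27/8,(((N:5/2,Q:5/2):21/4,Y:31/4):55/12,W:37/3):103/24):19/8,L:19)
total length: 2291/24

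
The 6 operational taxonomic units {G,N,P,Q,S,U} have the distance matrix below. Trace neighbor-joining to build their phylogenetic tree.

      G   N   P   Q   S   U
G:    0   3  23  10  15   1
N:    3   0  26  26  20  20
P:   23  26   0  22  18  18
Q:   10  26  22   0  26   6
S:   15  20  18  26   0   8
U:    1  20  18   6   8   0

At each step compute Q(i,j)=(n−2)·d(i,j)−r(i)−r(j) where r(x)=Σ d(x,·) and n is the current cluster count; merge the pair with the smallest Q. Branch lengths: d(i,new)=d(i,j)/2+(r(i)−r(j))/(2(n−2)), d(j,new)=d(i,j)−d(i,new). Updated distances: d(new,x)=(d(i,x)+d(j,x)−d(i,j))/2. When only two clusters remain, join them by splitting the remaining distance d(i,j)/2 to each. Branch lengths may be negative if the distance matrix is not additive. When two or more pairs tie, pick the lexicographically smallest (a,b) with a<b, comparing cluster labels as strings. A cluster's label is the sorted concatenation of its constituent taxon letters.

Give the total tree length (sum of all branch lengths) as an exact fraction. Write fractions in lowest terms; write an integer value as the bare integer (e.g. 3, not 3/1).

323/8

1. join G+N (d=3, Q=-135) ⇒ GN; edges |G|=-31/8, |N|=55/8
  updated: d(GN,P)=23, d(GN,Q)=33/2, d(GN,S)=16, d(GN,U)=9
2. join P+S (d=18, Q=-95) ⇒ PS; edges |P|=67/6, |S|=41/6
  updated: d(GN,PS)=21/2, d(PS,Q)=15, d(PS,U)=4
3. join GN+PS (d=21/2, Q=-89/2) ⇒ GNPS; edges |GN|=55/8, |PS|=29/8
  updated: d(GNPS,Q)=21/2, d(GNPS,U)=5/4
4. join GNPS+Q (d=21/2, Q=-71/4) ⇒ GNPQS; edges |GNPS|=23/8, |Q|=61/8
  updated: d(GNPQS,U)=-13/8
5. join GNPQS+U (d=-13/8) ⇒ GNPQSU; edges |GNPQS|=-13/16, |U|=-13/16
final tree: ((((G:-31/8,N:55/8):55/8,(P:67/6,S:41/6):29/8):23/8,Q:61/8):-13/16,U:-13/16)
total length: 323/8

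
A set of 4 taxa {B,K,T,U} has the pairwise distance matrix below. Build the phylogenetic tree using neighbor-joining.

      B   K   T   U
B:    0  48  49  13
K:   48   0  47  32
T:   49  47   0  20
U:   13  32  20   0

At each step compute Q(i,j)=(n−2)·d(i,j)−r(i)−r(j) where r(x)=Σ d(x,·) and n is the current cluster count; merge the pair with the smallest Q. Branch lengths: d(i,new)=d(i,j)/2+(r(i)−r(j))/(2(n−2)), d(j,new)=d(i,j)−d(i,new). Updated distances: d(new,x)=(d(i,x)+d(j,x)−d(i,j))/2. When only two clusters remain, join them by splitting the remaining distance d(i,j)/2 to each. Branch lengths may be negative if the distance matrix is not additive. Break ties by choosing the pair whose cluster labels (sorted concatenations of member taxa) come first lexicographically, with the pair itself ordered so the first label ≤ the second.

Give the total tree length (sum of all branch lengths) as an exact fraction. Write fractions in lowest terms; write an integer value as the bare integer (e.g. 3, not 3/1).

iteration 1: select B,U (d=13, Q=-149); attach at lengths (71/4, -19/4); label the merged cluster BU
  updated: d(BU,K)=67/2, d(BU,T)=28
iteration 2: select BU,K (d=67/2, Q=-217/2); attach at lengths (29/4, 105/4); label the merged cluster BKU
  updated: d(BKU,T)=83/4
iteration 3: select BKU,T (d=83/4); attach at lengths (83/8, 83/8); label the merged cluster BKTU
final tree: (((B:71/4,U:-19/4):29/4,K:105/4):83/8,T:83/8)
total length: 269/4

269/4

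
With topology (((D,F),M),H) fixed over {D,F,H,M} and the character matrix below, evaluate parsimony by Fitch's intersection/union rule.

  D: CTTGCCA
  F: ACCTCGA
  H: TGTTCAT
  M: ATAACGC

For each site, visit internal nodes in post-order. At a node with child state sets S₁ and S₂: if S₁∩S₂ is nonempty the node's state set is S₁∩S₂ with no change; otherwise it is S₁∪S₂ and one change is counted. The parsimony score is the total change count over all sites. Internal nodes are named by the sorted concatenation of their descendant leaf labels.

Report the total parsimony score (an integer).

12

[col 0] DF: children D:{C}, F:{A} ∪→ {A,C}; cost 1
[col 0] DFM: children DF:{A,C}, M:{A} ∩→ {A}; cost 0
[col 0] DFHM: children DFM:{A}, H:{T} ∪→ {A,T}; cost 1
[col 1] DF: children D:{T}, F:{C} ∪→ {C,T}; cost 1
[col 1] DFM: children DF:{C,T}, M:{T} ∩→ {T}; cost 0
[col 1] DFHM: children DFM:{T}, H:{G} ∪→ {G,T}; cost 1
[col 2] DF: children D:{T}, F:{C} ∪→ {C,T}; cost 1
[col 2] DFM: children DF:{C,T}, M:{A} ∪→ {A,C,T}; cost 1
[col 2] DFHM: children DFM:{A,C,T}, H:{T} ∩→ {T}; cost 0
[col 3] DF: children D:{G}, F:{T} ∪→ {G,T}; cost 1
[col 3] DFM: children DF:{G,T}, M:{A} ∪→ {A,G,T}; cost 1
[col 3] DFHM: children DFM:{A,G,T}, H:{T} ∩→ {T}; cost 0
[col 4] DF: children D:{C}, F:{C} ∩→ {C}; cost 0
[col 4] DFM: children DF:{C}, M:{C} ∩→ {C}; cost 0
[col 4] DFHM: children DFM:{C}, H:{C} ∩→ {C}; cost 0
[col 5] DF: children D:{C}, F:{G} ∪→ {C,G}; cost 1
[col 5] DFM: children DF:{C,G}, M:{G} ∩→ {G}; cost 0
[col 5] DFHM: children DFM:{G}, H:{A} ∪→ {A,G}; cost 1
[col 6] DF: children D:{A}, F:{A} ∩→ {A}; cost 0
[col 6] DFM: children DF:{A}, M:{C} ∪→ {A,C}; cost 1
[col 6] DFHM: children DFM:{A,C}, H:{T} ∪→ {A,C,T}; cost 1
per-site changes: [2, 2, 2, 2, 0, 2, 2]; total = 12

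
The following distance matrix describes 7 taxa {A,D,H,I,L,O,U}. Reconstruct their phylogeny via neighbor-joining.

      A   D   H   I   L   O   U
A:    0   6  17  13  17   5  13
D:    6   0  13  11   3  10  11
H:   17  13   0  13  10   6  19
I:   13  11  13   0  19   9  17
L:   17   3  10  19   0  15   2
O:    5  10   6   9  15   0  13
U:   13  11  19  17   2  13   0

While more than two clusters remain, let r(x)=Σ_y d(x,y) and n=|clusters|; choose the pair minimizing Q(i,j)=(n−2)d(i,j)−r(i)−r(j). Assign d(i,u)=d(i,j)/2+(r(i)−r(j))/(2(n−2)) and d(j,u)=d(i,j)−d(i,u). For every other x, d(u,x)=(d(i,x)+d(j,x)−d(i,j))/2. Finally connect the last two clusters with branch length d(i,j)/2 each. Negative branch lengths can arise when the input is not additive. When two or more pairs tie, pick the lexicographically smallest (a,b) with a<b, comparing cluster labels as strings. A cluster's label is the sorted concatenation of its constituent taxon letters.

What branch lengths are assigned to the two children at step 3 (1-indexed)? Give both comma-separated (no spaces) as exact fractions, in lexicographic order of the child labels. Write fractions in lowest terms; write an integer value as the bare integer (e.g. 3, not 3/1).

35/8,21/8

step 1: merge (L,U) at d=2, Q=-131; branch lengths L→1/10, U→19/10; new cluster LU
  updated: d(A,LU)=14, d(D,LU)=6, d(H,LU)=27/2, d(I,LU)=17, d(LU,O)=13
step 2: merge (D,LU) at d=6, Q=-171/2; branch lengths D→13/16, LU→83/16; new cluster DLU
  updated: d(A,DLU)=7, d(DLU,H)=41/4, d(DLU,I)=11, d(DLU,O)=17/2
step 3: merge (A,DLU) at d=7, Q=-231/4; branch lengths A→35/8, DLU→21/8; new cluster ADLU
  updated: d(ADLU,H)=81/8, d(ADLU,I)=17/2, d(ADLU,O)=13/4
step 4: merge (ADLU,I) at d=17/2, Q=-283/8; branch lengths ADLU→67/32, I→205/32; new cluster ADILU
  updated: d(ADILU,H)=117/16, d(ADILU,O)=15/8
step 5: merge (ADILU,H) at d=117/16, Q=-243/16; branch lengths ADILU→51/32, H→183/32; new cluster ADHILU
  updated: d(ADHILU,O)=9/32
step 6: merge (ADHILU,O) at d=9/32; branch lengths ADHILU→9/64, O→9/64; new cluster ADHILOU
final tree: ((((A:35/8,(D:13/16,(L:1/10,U:19/10):83/16):21/8):67/32,I:205/32):51/32,H:183/32):9/64,O:9/64)
total length: 995/32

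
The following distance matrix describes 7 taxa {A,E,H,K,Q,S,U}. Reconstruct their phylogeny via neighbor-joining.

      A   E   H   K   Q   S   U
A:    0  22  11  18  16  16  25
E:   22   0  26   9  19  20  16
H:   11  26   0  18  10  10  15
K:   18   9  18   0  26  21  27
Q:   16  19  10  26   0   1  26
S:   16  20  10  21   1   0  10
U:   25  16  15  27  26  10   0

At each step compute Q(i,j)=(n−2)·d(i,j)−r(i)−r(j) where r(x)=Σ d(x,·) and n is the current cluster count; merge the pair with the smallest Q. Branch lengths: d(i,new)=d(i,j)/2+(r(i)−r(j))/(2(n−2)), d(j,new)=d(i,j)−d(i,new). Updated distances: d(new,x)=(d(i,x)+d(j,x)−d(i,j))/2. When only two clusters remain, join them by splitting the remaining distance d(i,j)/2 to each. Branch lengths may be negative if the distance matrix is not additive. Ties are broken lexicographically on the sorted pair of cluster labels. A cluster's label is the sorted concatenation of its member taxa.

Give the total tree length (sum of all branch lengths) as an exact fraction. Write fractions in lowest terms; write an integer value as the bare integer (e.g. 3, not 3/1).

383/8

step 1: merge (E,K) at d=9, Q=-186; branch lengths E→19/5, K→26/5; new cluster EK
  updated: d(A,EK)=31/2, d(EK,H)=35/2, d(EK,Q)=18, d(EK,S)=16, d(EK,U)=17
step 2: merge (Q,S) at d=1, Q=-120; branch lengths Q→11/4, S→-7/4; new cluster QS
  updated: d(A,QS)=31/2, d(EK,QS)=33/2, d(H,QS)=19/2, d(QS,U)=35/2
step 3: merge (EK,U) at d=17, Q=-90; branch lengths EK→43/6, U→59/6; new cluster EKU
  updated: d(A,EKU)=47/4, d(EKU,H)=31/4, d(EKU,QS)=17/2
step 4: merge (A,H) at d=11, Q=-89/2; branch lengths A→8, H→3; new cluster AH
  updated: d(AH,EKU)=17/4, d(AH,QS)=7
step 5: merge (AH,EKU) at d=17/4, Q=-79/4; branch lengths AH→11/8, EKU→23/8; new cluster AEHKU
  updated: d(AEHKU,QS)=45/8
step 6: merge (AEHKU,QS) at d=45/8; branch lengths AEHKU→45/16, QS→45/16; new cluster AEHKQSU
final tree: (((A:8,H:3):11/8,((E:19/5,K:26/5):43/6,U:59/6):23/8):45/16,(Q:11/4,S:-7/4):45/16)
total length: 383/8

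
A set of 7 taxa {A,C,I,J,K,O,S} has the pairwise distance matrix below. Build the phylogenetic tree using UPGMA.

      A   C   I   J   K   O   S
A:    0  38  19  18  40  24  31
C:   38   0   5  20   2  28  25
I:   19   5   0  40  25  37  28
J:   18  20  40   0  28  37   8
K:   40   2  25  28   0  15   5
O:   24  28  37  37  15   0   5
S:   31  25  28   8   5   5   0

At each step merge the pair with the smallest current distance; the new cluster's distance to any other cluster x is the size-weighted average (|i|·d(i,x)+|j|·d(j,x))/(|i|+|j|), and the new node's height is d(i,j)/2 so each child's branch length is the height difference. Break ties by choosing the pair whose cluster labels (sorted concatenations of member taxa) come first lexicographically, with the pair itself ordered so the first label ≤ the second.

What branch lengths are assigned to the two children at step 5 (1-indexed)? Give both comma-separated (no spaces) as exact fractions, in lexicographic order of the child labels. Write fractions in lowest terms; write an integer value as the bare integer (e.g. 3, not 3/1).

1. join C+K (d=2) ⇒ CK; edges |C|=1, |K|=1
  updated: d(A,CK)=39, d(CK,I)=15, d(CK,J)=24, d(CK,O)=43/2, d(CK,S)=15
2. join O+S (d=5) ⇒ OS; edges |O|=5/2, |S|=5/2
  updated: d(A,OS)=55/2, d(CK,OS)=73/4, d(I,OS)=65/2, d(J,OS)=45/2
3. join CK+I (d=15) ⇒ CIK; edges |CK|=13/2, |I|=15/2
  updated: d(A,CIK)=97/3, d(CIK,J)=88/3, d(CIK,OS)=23
4. join A+J (d=18) ⇒ AJ; edges |A|=9, |J|=9
  updated: d(AJ,CIK)=185/6, d(AJ,OS)=25
5. join CIK+OS (d=23) ⇒ CIKOS; edges |CIK|=4, |OS|=9
  updated: d(AJ,CIKOS)=57/2
6. join AJ+CIKOS (d=57/2) ⇒ ACIJKOS; edges |AJ|=21/4, |CIKOS|=11/4
final tree: ((A:9,J:9):21/4,(((C:1,K:1):13/2,I:15/2):4,(O:5/2,S:5/2):9):11/4)
total length: 60

4,9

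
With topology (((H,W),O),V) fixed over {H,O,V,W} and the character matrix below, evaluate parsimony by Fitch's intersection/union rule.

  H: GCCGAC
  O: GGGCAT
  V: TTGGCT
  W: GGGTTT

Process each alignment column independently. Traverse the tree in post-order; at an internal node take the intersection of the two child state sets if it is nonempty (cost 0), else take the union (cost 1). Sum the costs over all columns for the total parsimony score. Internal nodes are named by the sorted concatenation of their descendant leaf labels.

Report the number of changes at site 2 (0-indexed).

1

[col 0] HW: children H:{G}, W:{G} ∩→ {G}; cost 0
[col 0] HOW: children HW:{G}, O:{G} ∩→ {G}; cost 0
[col 0] HOVW: children HOW:{G}, V:{T} ∪→ {G,T}; cost 1
[col 1] HW: children H:{C}, W:{G} ∪→ {C,G}; cost 1
[col 1] HOW: children HW:{C,G}, O:{G} ∩→ {G}; cost 0
[col 1] HOVW: children HOW:{G}, V:{T} ∪→ {G,T}; cost 1
[col 2] HW: children H:{C}, W:{G} ∪→ {C,G}; cost 1
[col 2] HOW: children HW:{C,G}, O:{G} ∩→ {G}; cost 0
[col 2] HOVW: children HOW:{G}, V:{G} ∩→ {G}; cost 0
[col 3] HW: children H:{G}, W:{T} ∪→ {G,T}; cost 1
[col 3] HOW: children HW:{G,T}, O:{C} ∪→ {C,G,T}; cost 1
[col 3] HOVW: children HOW:{C,G,T}, V:{G} ∩→ {G}; cost 0
[col 4] HW: children H:{A}, W:{T} ∪→ {A,T}; cost 1
[col 4] HOW: children HW:{A,T}, O:{A} ∩→ {A}; cost 0
[col 4] HOVW: children HOW:{A}, V:{C} ∪→ {A,C}; cost 1
[col 5] HW: children H:{C}, W:{T} ∪→ {C,T}; cost 1
[col 5] HOW: children HW:{C,T}, O:{T} ∩→ {T}; cost 0
[col 5] HOVW: children HOW:{T}, V:{T} ∩→ {T}; cost 0
per-site changes: [1, 2, 1, 2, 2, 1]; total = 9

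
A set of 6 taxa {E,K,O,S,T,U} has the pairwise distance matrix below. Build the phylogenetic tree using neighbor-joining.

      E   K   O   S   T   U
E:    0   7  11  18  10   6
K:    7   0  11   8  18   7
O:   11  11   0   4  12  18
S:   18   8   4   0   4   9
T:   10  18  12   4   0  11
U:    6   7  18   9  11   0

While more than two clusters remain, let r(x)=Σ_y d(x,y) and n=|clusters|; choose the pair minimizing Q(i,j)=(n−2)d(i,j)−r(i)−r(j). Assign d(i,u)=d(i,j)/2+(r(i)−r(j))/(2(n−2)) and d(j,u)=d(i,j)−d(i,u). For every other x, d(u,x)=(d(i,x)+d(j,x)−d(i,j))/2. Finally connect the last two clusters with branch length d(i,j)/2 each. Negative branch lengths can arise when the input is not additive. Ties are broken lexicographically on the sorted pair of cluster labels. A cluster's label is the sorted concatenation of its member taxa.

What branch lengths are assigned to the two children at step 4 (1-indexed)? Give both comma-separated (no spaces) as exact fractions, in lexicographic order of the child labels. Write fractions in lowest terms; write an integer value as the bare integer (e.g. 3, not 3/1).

1/8,43/8

iteration 1: select O,S (d=4, Q=-83); attach at lengths (29/8, 3/8); label the merged cluster OS
  updated: d(E,OS)=25/2, d(K,OS)=15/2, d(OS,T)=6, d(OS,U)=23/2
iteration 2: select OS,T (d=6, Q=-129/2); attach at lengths (7/4, 17/4); label the merged cluster OST
  updated: d(E,OST)=33/4, d(K,OST)=39/4, d(OST,U)=33/4
iteration 3: select E,K (d=7, Q=-31); attach at lengths (23/8, 33/8); label the merged cluster EK
  updated: d(EK,OST)=11/2, d(EK,U)=3
iteration 4: select EK,OST (d=11/2, Q=-67/4); attach at lengths (1/8, 43/8); label the merged cluster EKOST
  updated: d(EKOST,U)=23/8
iteration 5: select EKOST,U (d=23/8); attach at lengths (23/16, 23/16); label the merged cluster EKOSTU
final tree: (((E:23/8,K:33/8):1/8,((O:29/8,S:3/8):7/4,T:17/4):43/8):23/16,U:23/16)
total length: 203/8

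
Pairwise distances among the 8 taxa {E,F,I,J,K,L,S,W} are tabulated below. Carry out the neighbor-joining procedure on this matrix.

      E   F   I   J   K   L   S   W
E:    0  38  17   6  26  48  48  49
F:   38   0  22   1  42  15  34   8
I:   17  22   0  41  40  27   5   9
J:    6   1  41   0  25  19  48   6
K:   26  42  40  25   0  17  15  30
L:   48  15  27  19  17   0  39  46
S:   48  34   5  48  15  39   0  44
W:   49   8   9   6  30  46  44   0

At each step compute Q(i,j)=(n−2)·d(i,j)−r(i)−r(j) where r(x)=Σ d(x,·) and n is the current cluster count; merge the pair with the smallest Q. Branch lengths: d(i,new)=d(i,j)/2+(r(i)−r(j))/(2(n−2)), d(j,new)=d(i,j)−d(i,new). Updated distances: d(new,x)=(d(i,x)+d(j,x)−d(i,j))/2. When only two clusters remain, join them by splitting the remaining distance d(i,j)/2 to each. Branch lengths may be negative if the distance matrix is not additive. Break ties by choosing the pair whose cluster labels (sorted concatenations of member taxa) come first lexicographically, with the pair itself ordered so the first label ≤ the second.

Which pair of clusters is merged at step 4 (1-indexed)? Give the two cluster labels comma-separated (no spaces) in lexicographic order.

K,L

iteration 1: select I,S (d=5, Q=-364); attach at lengths (-7/2, 17/2); label the merged cluster IS
  updated: d(E,IS)=30, d(F,IS)=51/2, d(IS,J)=42, d(IS,K)=25, d(IS,L)=61/2, d(IS,W)=24
iteration 2: select E,J (d=6, Q=-266); attach at lengths (64/5, -34/5); label the merged cluster EJ
  updated: d(EJ,F)=33/2, d(EJ,IS)=33, d(EJ,K)=45/2, d(EJ,L)=61/2, d(EJ,W)=49/2
iteration 3: select F,W (d=8, Q=-415/2); attach at lengths (13/16, 115/16); label the merged cluster FW
  updated: d(EJ,FW)=33/2, d(FW,IS)=83/4, d(FW,K)=32, d(FW,L)=53/2
iteration 4: select K,L (d=17, Q=-150); attach at lengths (43/6, 59/6); label the merged cluster KL
  updated: d(EJ,KL)=18, d(FW,KL)=83/4, d(IS,KL)=77/4
iteration 5: select EJ,FW (d=33/2, Q=-185/2); attach at lengths (85/8, 47/8); label the merged cluster EFJW
  updated: d(EFJW,IS)=149/8, d(EFJW,KL)=89/8
iteration 6: select EFJW,IS (d=149/8, Q=-49); attach at lengths (21/4, 107/8); label the merged cluster EFIJSW
  updated: d(EFIJSW,KL)=47/8
iteration 7: select EFIJSW,KL (d=47/8); attach at lengths (47/16, 47/16); label the merged cluster EFIJKLSW
final tree: ((((E:64/5,J:-34/5):85/8,(F:13/16,W:115/16):47/8):21/4,(I:-7/2,S:17/2):107/8):47/16,(K:43/6,L:59/6):47/16)
total length: 77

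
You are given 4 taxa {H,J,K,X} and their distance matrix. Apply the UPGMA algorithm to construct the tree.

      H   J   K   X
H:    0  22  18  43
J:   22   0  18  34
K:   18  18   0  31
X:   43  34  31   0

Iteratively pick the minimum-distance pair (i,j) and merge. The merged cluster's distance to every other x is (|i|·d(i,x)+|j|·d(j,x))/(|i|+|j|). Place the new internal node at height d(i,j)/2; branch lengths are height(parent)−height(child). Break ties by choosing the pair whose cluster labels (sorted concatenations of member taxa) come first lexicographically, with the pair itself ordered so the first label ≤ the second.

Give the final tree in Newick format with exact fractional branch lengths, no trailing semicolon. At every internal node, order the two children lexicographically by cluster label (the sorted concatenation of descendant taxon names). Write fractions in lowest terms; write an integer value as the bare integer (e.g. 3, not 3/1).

(((H:9,K:9):1,J:10):8,X:18)

1. join H+K (d=18) ⇒ HK; edges |H|=9, |K|=9
  updated: d(HK,J)=20, d(HK,X)=37
2. join HK+J (d=20) ⇒ HJK; edges |HK|=1, |J|=10
  updated: d(HJK,X)=36
3. join HJK+X (d=36) ⇒ HJKX; edges |HJK|=8, |X|=18
final tree: (((H:9,K:9):1,J:10):8,X:18)
total length: 55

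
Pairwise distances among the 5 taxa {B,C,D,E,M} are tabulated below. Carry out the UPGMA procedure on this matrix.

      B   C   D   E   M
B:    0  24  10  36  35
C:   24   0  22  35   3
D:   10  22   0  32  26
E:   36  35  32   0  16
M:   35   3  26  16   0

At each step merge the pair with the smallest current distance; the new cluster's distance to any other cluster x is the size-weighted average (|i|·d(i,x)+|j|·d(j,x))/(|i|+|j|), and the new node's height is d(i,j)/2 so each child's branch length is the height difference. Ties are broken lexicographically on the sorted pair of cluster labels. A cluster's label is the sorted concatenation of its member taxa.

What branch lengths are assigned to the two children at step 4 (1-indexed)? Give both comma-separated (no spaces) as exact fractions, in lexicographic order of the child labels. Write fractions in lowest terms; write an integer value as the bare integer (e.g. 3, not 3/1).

115/12,11/6

step 1: merge (C,M) at d=3; branch lengths C→3/2, M→3/2; new cluster CM
  updated: d(B,CM)=59/2, d(CM,D)=24, d(CM,E)=51/2
step 2: merge (B,D) at d=10; branch lengths B→5, D→5; new cluster BD
  updated: d(BD,CM)=107/4, d(BD,E)=34
step 3: merge (CM,E) at d=51/2; branch lengths CM→45/4, E→51/4; new cluster CEM
  updated: d(BD,CEM)=175/6
step 4: merge (BD,CEM) at d=175/6; branch lengths BD→115/12, CEM→11/6; new cluster BCDEM
final tree: ((B:5,D:5):115/12,((C:3/2,M:3/2):45/4,E:51/4):11/6)
total length: 581/12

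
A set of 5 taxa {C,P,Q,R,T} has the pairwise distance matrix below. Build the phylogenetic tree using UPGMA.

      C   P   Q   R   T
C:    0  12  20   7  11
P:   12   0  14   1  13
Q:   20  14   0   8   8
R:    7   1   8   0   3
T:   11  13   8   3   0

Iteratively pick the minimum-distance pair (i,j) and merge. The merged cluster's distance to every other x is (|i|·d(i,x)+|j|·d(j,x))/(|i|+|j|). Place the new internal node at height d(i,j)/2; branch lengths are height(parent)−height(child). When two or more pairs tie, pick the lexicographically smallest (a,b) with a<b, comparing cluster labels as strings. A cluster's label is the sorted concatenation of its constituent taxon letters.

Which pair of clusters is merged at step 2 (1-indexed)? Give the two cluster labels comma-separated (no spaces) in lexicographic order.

iteration 1: select P,R (d=1); attach at lengths (1/2, 1/2); label the merged cluster PR
  updated: d(C,PR)=19/2, d(PR,Q)=11, d(PR,T)=8
iteration 2: select PR,T (d=8); attach at lengths (7/2, 4); label the merged cluster PRT
  updated: d(C,PRT)=10, d(PRT,Q)=10
iteration 3: select C,PRT (d=10); attach at lengths (5, 1); label the merged cluster CPRT
  updated: d(CPRT,Q)=25/2
iteration 4: select CPRT,Q (d=25/2); attach at lengths (5/4, 25/4); label the merged cluster CPQRT
final tree: ((C:5,((P:1/2,R:1/2):7/2,T:4):1):5/4,Q:25/4)
total length: 22

PR,T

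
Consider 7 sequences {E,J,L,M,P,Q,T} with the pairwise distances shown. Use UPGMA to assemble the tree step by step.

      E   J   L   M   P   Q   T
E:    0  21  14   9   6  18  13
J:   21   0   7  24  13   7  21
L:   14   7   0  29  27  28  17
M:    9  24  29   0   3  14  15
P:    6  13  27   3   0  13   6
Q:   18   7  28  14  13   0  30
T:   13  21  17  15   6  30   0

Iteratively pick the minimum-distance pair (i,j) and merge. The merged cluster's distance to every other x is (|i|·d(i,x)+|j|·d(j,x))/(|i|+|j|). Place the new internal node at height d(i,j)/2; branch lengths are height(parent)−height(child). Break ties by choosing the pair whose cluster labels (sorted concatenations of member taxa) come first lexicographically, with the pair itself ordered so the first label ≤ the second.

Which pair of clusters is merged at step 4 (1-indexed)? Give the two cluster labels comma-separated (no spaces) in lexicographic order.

iteration 1: select M,P (d=3); attach at lengths (3/2, 3/2); label the merged cluster MP
  updated: d(E,MP)=15/2, d(J,MP)=37/2, d(L,MP)=28, d(MP,Q)=27/2, d(MP,T)=21/2
iteration 2: select J,L (d=7); attach at lengths (7/2, 7/2); label the merged cluster JL
  updated: d(E,JL)=35/2, d(JL,MP)=93/4, d(JL,Q)=35/2, d(JL,T)=19
iteration 3: select E,MP (d=15/2); attach at lengths (15/4, 9/4); label the merged cluster EMP
  updated: d(EMP,JL)=64/3, d(EMP,Q)=15, d(EMP,T)=34/3
iteration 4: select EMP,T (d=34/3); attach at lengths (23/12, 17/3); label the merged cluster EMPT
  updated: d(EMPT,JL)=83/4, d(EMPT,Q)=75/4
iteration 5: select JL,Q (d=35/2); attach at lengths (21/4, 35/4); label the merged cluster JLQ
  updated: d(EMPT,JLQ)=241/12
iteration 6: select EMPT,JLQ (d=241/12); attach at lengths (35/8, 31/24); label the merged cluster EJLMPQT
final tree: (((E:15/4,(M:3/2,P:3/2):9/4):23/12,T:17/3):35/8,((J:7/2,L:7/2):21/4,Q:35/4):31/24)
total length: 173/4

EMP,T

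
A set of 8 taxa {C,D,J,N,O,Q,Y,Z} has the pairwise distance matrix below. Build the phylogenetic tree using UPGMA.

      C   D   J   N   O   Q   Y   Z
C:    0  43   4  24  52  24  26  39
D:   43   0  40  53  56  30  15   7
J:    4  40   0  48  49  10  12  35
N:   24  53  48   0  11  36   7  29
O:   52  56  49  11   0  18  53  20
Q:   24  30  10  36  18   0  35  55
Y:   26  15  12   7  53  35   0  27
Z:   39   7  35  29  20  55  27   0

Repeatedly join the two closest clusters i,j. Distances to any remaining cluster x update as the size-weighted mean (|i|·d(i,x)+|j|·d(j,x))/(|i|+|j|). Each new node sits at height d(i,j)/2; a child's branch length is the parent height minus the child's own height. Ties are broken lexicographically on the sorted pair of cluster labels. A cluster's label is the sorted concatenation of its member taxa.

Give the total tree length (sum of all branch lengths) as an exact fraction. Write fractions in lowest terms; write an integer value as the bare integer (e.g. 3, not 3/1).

1. join C+J (d=4) ⇒ CJ; edges |C|=2, |J|=2
  updated: d(CJ,D)=83/2, d(CJ,N)=36, d(CJ,O)=101/2, d(CJ,Q)=17, d(CJ,Y)=19, d(CJ,Z)=37
2. join D+Z (d=7) ⇒ DZ; edges |D|=7/2, |Z|=7/2
  updated: d(CJ,DZ)=157/4, d(DZ,N)=41, d(DZ,O)=38, d(DZ,Q)=85/2, d(DZ,Y)=21
3. join N+Y (d=7) ⇒ NY; edges |N|=7/2, |Y|=7/2
  updated: d(CJ,NY)=55/2, d(DZ,NY)=31, d(NY,O)=32, d(NY,Q)=71/2
4. join CJ+Q (d=17) ⇒ CJQ; edges |CJ|=13/2, |Q|=17/2
  updated: d(CJQ,DZ)=121/3, d(CJQ,NY)=181/6, d(CJQ,O)=119/3
5. join CJQ+NY (d=181/6) ⇒ CJNQY; edges |CJQ|=79/12, |NY|=139/12
  updated: d(CJNQY,DZ)=183/5, d(CJNQY,O)=183/5
6. join CJNQY+DZ (d=183/5) ⇒ CDJNQYZ; edges |CJNQY|=193/60, |DZ|=74/5
  updated: d(CDJNQYZ,O)=37
7. join CDJNQYZ+O (d=37) ⇒ CDJNOQYZ; edges |CDJNQYZ|=1/5, |O|=37/2
final tree: (((((C:2,J:2):13/2,Q:17/2):79/12,(N:7/2,Y:7/2):139/12):193/60,(D:7/2,Z:7/2):74/5):1/5,O:37/2)
total length: 5273/60

5273/60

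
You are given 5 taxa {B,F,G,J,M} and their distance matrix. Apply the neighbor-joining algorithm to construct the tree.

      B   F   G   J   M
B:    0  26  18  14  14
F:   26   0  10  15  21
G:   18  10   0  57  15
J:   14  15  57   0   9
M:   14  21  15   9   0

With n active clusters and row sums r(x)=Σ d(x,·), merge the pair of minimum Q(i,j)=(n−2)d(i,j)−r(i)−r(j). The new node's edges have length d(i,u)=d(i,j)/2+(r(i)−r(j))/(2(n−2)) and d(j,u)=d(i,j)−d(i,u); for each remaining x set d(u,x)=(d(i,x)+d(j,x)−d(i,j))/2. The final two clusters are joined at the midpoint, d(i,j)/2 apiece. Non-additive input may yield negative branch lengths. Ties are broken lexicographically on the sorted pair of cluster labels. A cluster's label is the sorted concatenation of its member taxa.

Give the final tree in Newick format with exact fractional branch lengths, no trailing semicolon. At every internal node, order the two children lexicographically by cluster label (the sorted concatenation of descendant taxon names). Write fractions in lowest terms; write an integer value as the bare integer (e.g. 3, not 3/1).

(((B:9/2,(F:1/3,G:29/3):25/2):5,J:9):0,M:0)

1. join F+G (d=10, Q=-142) ⇒ FG; edges |F|=1/3, |G|=29/3
  updated: d(B,FG)=17, d(FG,J)=31, d(FG,M)=13
2. join B+FG (d=17, Q=-72) ⇒ BFG; edges |B|=9/2, |FG|=25/2
  updated: d(BFG,J)=14, d(BFG,M)=5
3. join BFG+J (d=14, Q=-28) ⇒ BFGJ; edges |BFG|=5, |J|=9
  updated: d(BFGJ,M)=0
4. join BFGJ+M (d=0) ⇒ BFGJM; edges |BFGJ|=0, |M|=0
final tree: (((B:9/2,(F:1/3,G:29/3):25/2):5,J:9):0,M:0)
total length: 41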